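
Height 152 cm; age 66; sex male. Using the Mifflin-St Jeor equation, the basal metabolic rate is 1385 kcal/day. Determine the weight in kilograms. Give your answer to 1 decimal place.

1385 = 10·W + 6.25(152) − 5(66) + 5
10·W = 1385 − 625 = 760, so W = 76 kg.

76.0 kg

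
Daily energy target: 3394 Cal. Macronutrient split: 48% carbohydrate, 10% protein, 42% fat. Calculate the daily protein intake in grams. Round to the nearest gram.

85 g/day

Protein energy = 10% × 3394 = 339.4 kcal.
At 4 kcal/g: 339.4 ÷ 4 = 84.85 g.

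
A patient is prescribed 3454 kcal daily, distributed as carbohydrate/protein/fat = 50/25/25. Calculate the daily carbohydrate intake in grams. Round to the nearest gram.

Carbohydrate energy = 50% × 3454 = 1727 kcal.
At 4 kcal/g: 1727 ÷ 4 = 431.75 g.

432 g/day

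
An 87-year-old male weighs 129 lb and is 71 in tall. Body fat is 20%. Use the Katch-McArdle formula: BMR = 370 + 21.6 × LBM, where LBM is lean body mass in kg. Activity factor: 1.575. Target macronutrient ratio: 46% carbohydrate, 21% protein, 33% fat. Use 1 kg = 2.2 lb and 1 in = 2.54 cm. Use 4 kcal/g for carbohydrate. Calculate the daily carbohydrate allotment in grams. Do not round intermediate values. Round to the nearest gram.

Convert to metric: weight = 129 ÷ 2.2 = 58.6364 kg; height = 71 × 2.54 = 180.34 cm.
LBM = 58.6364 × (1 − 0.2) = 46.9091 kg. Katch-McArdle: BMR = 370 + 21.6 × 46.9091 = 1383.2364 kcal/day.
TEE = 1383.2364 × 1.575 = 2178.5973 kcal/day.
Carbohydrate energy = 46% × 2178.5973 = 1002.1547 kcal.
Carbohydrate = 1002.1547 ÷ 4 kcal/g = 250.5387 g.

251 g/day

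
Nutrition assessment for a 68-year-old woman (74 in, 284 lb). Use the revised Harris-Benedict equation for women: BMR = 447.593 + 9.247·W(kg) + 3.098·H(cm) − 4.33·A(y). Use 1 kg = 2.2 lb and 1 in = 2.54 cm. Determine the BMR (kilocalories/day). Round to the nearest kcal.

1929 kilocalories/day

Convert to metric: weight = 284 ÷ 2.2 = 129.0909 kg; height = 74 × 2.54 = 187.96 cm.
Harris-Benedict: BMR = 447.593 + 9.247(129.0909) + 3.098(187.96) − 4.33(68) = 1929.1567 kcal/day.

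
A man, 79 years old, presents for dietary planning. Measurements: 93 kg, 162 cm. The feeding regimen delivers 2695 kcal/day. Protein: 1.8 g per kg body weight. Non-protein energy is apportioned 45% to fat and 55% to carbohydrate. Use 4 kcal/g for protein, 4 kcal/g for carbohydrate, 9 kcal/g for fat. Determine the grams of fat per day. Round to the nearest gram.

Protein = 1.8 × 93 = 167.4 g → 167.4 × 4 = 669.6 kcal.
Non-protein calories = 2695 − 669.6 = 2025.4 kcal.
Fat: 45% × 2025.4 = 911.43 kcal; carbohydrate: 1113.97 kcal.
Fat: 911.43 kcal ÷ 9 kcal/g = 101.27 g.

101 g/day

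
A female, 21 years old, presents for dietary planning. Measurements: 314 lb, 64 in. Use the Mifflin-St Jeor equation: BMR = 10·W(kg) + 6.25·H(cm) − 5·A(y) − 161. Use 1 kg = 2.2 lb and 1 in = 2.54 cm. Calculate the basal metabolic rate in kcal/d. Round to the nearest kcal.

2177 kcal/d

Convert to metric: weight = 314 ÷ 2.2 = 142.7273 kg; height = 64 × 2.54 = 162.56 cm.
Mifflin-St Jeor (female): BMR = 10(142.7273) + 6.25(162.56) − 5(21) − 161 = 1427.2727 + 1016 − 105 − 161 = 2177.2727 kcal/day.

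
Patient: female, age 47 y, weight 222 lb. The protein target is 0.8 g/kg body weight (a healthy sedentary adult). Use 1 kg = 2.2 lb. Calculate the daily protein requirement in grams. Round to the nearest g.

Weight in kg = 222 ÷ 2.2 = 100.9091 kg.
Protein = 0.8 g/kg × 100.9091 kg = 80.7273 g/day.

81 g/day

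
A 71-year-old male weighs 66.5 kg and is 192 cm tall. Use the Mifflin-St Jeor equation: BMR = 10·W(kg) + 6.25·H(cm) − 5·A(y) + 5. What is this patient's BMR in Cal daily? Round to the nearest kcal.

Mifflin-St Jeor (male): BMR = 10(66.5) + 6.25(192) − 5(71) + 5 = 665 + 1200 − 355 + 5 = 1515 kcal/day.

1515 Cal daily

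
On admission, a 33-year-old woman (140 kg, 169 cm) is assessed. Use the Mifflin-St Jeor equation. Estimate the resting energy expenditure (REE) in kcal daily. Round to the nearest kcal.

2130 kcal daily

Mifflin-St Jeor (female): BMR = 10(140) + 6.25(169) − 5(33) − 161 = 1400 + 1056.25 − 165 − 161 = 2130.25 kcal/day.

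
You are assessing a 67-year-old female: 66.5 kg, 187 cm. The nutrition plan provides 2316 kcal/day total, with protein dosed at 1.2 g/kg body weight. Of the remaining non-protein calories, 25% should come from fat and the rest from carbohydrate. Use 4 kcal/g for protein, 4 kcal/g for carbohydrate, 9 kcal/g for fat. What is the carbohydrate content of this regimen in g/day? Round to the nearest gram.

374 g/day

Protein = 1.2 × 66.5 = 79.8 g → 79.8 × 4 = 319.2 kcal.
Non-protein calories = 2316 − 319.2 = 1996.8 kcal.
Fat: 25% × 1996.8 = 499.2 kcal; carbohydrate: 1497.6 kcal.
Carbohydrate: 1497.6 kcal ÷ 4 kcal/g = 374.4 g.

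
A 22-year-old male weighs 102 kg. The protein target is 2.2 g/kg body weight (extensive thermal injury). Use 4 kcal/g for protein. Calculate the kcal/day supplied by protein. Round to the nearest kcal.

898 kcal/day

Protein = 2.2 g/kg × 102 kg = 224.4 g/day.
Protein energy = 224.4 g × 4 kcal/g = 897.6 kcal/day.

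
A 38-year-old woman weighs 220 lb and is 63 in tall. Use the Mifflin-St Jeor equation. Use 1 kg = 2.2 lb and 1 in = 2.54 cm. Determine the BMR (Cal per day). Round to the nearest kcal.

1649 Cal per day

Convert to metric: weight = 220 ÷ 2.2 = 100 kg; height = 63 × 2.54 = 160.02 cm.
Mifflin-St Jeor (female): BMR = 10(100) + 6.25(160.02) − 5(38) − 161 = 1000 + 1000.125 − 190 − 161 = 1649.125 kcal/day.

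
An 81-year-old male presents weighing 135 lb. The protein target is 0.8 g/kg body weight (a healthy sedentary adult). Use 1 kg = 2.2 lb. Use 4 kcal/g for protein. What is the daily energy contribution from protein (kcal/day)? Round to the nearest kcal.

196 kcal/day

Weight in kg = 135 ÷ 2.2 = 61.3636 kg.
Protein = 0.8 g/kg × 61.3636 kg = 49.0909 g/day.
Protein energy = 49.0909 g × 4 kcal/g = 196.3636 kcal/day.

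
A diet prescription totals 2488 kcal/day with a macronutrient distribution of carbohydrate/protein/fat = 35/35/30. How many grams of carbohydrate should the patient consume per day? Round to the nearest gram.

218 g/day

Carbohydrate energy = 35% × 2488 = 870.8 kcal.
At 4 kcal/g: 870.8 ÷ 4 = 217.7 g.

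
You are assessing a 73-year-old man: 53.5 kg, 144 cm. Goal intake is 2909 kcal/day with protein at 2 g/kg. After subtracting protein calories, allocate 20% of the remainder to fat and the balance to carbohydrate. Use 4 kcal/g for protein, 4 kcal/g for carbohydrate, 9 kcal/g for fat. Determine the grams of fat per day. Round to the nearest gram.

Protein = 2 × 53.5 = 107 g → 107 × 4 = 428 kcal.
Non-protein calories = 2909 − 428 = 2481 kcal.
Fat: 20% × 2481 = 496.2 kcal; carbohydrate: 1984.8 kcal.
Fat: 496.2 kcal ÷ 9 kcal/g = 55.1333 g.

55 g/day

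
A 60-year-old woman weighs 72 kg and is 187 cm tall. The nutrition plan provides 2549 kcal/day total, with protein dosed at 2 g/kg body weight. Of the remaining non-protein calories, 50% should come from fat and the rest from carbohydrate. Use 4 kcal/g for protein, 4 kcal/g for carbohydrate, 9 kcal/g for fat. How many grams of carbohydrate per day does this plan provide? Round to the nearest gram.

Protein = 2 × 72 = 144 g → 144 × 4 = 576 kcal.
Non-protein calories = 2549 − 576 = 1973 kcal.
Fat: 50% × 1973 = 986.5 kcal; carbohydrate: 986.5 kcal.
Carbohydrate: 986.5 kcal ÷ 4 kcal/g = 246.625 g.

247 g/day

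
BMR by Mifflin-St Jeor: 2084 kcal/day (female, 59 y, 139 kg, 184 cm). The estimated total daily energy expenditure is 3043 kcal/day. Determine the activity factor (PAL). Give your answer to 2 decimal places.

Activity factor = TEE ÷ BMR = 3043 ÷ 2084 = 1.46.

1.46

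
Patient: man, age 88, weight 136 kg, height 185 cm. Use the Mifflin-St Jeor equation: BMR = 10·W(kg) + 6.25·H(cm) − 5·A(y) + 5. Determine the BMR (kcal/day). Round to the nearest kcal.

Mifflin-St Jeor (male): BMR = 10(136) + 6.25(185) − 5(88) + 5 = 1360 + 1156.25 − 440 + 5 = 2081.25 kcal/day.

2081 kcal/day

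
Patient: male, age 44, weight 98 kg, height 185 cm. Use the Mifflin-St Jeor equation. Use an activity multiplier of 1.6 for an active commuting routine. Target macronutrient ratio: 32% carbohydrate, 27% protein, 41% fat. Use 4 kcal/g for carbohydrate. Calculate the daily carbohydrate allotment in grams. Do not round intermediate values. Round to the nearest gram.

Mifflin-St Jeor (male): BMR = 10(98) + 6.25(185) − 5(44) + 5 = 980 + 1156.25 − 220 + 5 = 1921.25 kcal/day.
TEE = 1921.25 × 1.6 = 3074 kcal/day.
Carbohydrate energy = 32% × 3074 = 983.68 kcal.
Carbohydrate = 983.68 ÷ 4 kcal/g = 245.92 g.

246 g/day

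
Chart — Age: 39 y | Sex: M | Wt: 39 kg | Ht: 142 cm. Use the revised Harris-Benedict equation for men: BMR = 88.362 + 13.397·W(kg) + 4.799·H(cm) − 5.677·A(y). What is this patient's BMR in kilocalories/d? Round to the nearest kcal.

1071 kilocalories/d

Harris-Benedict: BMR = 88.362 + 13.397(39) + 4.799(142) − 5.677(39) = 1070.9 kcal/day.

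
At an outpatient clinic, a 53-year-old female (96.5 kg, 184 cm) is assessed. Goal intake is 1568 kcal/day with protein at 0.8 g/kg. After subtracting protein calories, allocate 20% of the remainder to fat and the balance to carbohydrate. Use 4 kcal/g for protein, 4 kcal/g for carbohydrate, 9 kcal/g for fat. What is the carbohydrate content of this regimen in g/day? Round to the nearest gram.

Protein = 0.8 × 96.5 = 77.2 g → 77.2 × 4 = 308.8 kcal.
Non-protein calories = 1568 − 308.8 = 1259.2 kcal.
Fat: 20% × 1259.2 = 251.84 kcal; carbohydrate: 1007.36 kcal.
Carbohydrate: 1007.36 kcal ÷ 4 kcal/g = 251.84 g.

252 g/day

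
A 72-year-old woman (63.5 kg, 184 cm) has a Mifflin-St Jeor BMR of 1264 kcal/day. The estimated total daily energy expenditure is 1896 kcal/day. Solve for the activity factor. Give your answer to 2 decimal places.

Activity factor = TEE ÷ BMR = 1896 ÷ 1264 = 1.5.

1.50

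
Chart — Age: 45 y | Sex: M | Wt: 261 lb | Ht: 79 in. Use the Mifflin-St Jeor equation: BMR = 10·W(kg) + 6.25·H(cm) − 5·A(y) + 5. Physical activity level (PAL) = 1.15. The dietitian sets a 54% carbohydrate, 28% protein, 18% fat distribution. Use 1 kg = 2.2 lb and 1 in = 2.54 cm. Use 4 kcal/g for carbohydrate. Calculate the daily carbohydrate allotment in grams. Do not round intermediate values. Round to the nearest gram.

345 g/day

Convert to metric: weight = 261 ÷ 2.2 = 118.6364 kg; height = 79 × 2.54 = 200.66 cm.
Mifflin-St Jeor (male): BMR = 10(118.6364) + 6.25(200.66) − 5(45) + 5 = 1186.3636 + 1254.125 − 225 + 5 = 2220.4886 kcal/day.
TEE = 2220.4886 × 1.15 = 2553.5619 kcal/day.
Carbohydrate energy = 54% × 2553.5619 = 1378.9234 kcal.
Carbohydrate = 1378.9234 ÷ 4 kcal/g = 344.7309 g.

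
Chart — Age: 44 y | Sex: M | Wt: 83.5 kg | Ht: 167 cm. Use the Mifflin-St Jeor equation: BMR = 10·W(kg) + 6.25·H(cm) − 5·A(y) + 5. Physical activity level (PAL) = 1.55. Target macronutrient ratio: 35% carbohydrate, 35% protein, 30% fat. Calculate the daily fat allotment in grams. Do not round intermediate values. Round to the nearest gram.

86 g/day

Mifflin-St Jeor (male): BMR = 10(83.5) + 6.25(167) − 5(44) + 5 = 835 + 1043.75 − 220 + 5 = 1663.75 kcal/day.
TEE = 1663.75 × 1.55 = 2578.8125 kcal/day.
Fat energy = 30% × 2578.8125 = 773.6438 kcal.
Fat = 773.6438 ÷ 9 kcal/g = 85.9604 g.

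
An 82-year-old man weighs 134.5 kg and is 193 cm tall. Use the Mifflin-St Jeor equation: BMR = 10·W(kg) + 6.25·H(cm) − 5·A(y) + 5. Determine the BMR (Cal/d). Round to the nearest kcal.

Mifflin-St Jeor (male): BMR = 10(134.5) + 6.25(193) − 5(82) + 5 = 1345 + 1206.25 − 410 + 5 = 2146.25 kcal/day.

2146 Cal/d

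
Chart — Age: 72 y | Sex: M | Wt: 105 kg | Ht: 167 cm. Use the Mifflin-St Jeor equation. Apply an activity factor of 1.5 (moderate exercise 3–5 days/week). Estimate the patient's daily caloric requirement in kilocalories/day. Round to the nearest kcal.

Mifflin-St Jeor (male): BMR = 10(105) + 6.25(167) − 5(72) + 5 = 1050 + 1043.75 − 360 + 5 = 1738.75 kcal/day.
TEE = BMR × activity factor = 1738.75 × 1.5 = 2608.125 kcal/day.

2608 kilocalories/day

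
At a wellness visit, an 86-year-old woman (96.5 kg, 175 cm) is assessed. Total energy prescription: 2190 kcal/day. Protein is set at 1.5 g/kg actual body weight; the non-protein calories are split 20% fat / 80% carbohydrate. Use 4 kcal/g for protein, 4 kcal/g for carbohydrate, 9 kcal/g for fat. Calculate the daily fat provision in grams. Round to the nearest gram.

Protein = 1.5 × 96.5 = 144.75 g → 144.75 × 4 = 579 kcal.
Non-protein calories = 2190 − 579 = 1611 kcal.
Fat: 20% × 1611 = 322.2 kcal; carbohydrate: 1288.8 kcal.
Fat: 322.2 kcal ÷ 9 kcal/g = 35.8 g.

36 g/day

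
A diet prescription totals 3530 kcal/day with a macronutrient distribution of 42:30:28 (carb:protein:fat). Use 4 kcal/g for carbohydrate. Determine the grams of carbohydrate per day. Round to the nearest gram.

Carbohydrate energy = 42% × 3530 = 1482.6 kcal.
At 4 kcal/g: 1482.6 ÷ 4 = 370.65 g.

371 g/day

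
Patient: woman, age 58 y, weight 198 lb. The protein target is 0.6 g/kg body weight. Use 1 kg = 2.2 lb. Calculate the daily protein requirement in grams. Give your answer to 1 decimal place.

Weight in kg = 198 ÷ 2.2 = 90 kg.
Protein = 0.6 g/kg × 90 kg = 54 g/day.

54.0 g/day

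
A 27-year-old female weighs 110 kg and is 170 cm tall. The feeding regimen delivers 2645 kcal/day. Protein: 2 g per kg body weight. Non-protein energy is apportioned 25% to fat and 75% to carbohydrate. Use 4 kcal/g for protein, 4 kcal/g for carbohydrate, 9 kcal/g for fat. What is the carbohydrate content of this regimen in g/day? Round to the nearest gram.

Protein = 2 × 110 = 220 g → 220 × 4 = 880 kcal.
Non-protein calories = 2645 − 880 = 1765 kcal.
Fat: 25% × 1765 = 441.25 kcal; carbohydrate: 1323.75 kcal.
Carbohydrate: 1323.75 kcal ÷ 4 kcal/g = 330.9375 g.

331 g/day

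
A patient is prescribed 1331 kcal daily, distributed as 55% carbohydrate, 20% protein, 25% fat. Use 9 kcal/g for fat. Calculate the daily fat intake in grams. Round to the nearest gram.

Fat energy = 25% × 1331 = 332.75 kcal.
At 9 kcal/g: 332.75 ÷ 9 = 36.9722 g.

37 g/day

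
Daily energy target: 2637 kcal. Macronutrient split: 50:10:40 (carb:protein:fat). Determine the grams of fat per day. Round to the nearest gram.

117 g/day

Fat energy = 40% × 2637 = 1054.8 kcal.
At 9 kcal/g: 1054.8 ÷ 9 = 117.2 g.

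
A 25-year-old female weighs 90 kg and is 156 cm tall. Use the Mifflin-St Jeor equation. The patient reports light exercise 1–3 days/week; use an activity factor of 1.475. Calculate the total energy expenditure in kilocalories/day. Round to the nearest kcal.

2344 kilocalories/day

Mifflin-St Jeor (female): BMR = 10(90) + 6.25(156) − 5(25) − 161 = 900 + 975 − 125 − 161 = 1589 kcal/day.
TEE = BMR × activity factor = 1589 × 1.475 = 2343.775 kcal/day.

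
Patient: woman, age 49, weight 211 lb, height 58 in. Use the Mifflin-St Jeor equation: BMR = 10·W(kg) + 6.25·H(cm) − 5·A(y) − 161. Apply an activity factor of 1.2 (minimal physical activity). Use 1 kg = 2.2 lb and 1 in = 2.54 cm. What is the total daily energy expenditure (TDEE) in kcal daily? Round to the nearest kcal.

1769 kcal daily

Convert to metric: weight = 211 ÷ 2.2 = 95.9091 kg; height = 58 × 2.54 = 147.32 cm.
Mifflin-St Jeor (female): BMR = 10(95.9091) + 6.25(147.32) − 5(49) − 161 = 959.0909 + 920.75 − 245 − 161 = 1473.8409 kcal/day.
TEE = BMR × activity factor = 1473.8409 × 1.2 = 1768.6091 kcal/day.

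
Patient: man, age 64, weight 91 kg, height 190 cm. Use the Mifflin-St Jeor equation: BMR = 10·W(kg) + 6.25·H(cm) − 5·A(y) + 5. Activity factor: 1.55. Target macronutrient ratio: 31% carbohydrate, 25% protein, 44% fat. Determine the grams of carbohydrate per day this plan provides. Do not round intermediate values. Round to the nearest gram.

Mifflin-St Jeor (male): BMR = 10(91) + 6.25(190) − 5(64) + 5 = 910 + 1187.5 − 320 + 5 = 1782.5 kcal/day.
TEE = 1782.5 × 1.55 = 2762.875 kcal/day.
Carbohydrate energy = 31% × 2762.875 = 856.4913 kcal.
Carbohydrate = 856.4913 ÷ 4 kcal/g = 214.1228 g.

214 g/day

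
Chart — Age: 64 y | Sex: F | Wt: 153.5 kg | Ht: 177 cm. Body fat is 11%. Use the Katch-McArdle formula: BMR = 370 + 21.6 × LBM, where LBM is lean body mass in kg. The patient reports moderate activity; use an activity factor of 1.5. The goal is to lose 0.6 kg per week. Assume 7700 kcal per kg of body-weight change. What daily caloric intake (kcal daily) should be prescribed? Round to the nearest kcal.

4321 kcal daily

LBM = 153.5 × (1 − 0.11) = 136.615 kg. Katch-McArdle: BMR = 370 + 21.6 × 136.615 = 3320.884 kcal/day.
TEE = 3320.884 × 1.5 = 4981.326 kcal/day.
Required daily deficit = 0.6 × 7700 ÷ 7 = 660 kcal/day.
Target intake = 4981.326 − 660 = 4321.326 kcal/day.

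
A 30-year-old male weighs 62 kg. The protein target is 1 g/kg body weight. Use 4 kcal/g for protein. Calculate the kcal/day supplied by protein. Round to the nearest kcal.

248 kcal/day

Protein = 1 g/kg × 62 kg = 62 g/day.
Protein energy = 62 g × 4 kcal/g = 248 kcal/day.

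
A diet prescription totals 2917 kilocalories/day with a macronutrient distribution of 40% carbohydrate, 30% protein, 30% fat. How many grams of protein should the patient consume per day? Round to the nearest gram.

Protein energy = 30% × 2917 = 875.1 kcal.
At 4 kcal/g: 875.1 ÷ 4 = 218.775 g.

219 g/day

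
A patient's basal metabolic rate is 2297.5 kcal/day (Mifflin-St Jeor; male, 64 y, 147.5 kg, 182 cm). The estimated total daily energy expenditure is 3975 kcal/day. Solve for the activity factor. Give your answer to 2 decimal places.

Activity factor = TEE ÷ BMR = 3975 ÷ 2297.5 = 1.73.

1.73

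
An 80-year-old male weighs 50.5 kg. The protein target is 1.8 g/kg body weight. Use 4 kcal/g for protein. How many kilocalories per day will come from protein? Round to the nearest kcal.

364 kcal/day

Protein = 1.8 g/kg × 50.5 kg = 90.9 g/day.
Protein energy = 90.9 g × 4 kcal/g = 363.6 kcal/day.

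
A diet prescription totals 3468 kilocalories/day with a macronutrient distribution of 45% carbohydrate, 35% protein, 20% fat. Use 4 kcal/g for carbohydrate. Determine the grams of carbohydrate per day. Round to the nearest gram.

Carbohydrate energy = 45% × 3468 = 1560.6 kcal.
At 4 kcal/g: 1560.6 ÷ 4 = 390.15 g.

390 g/day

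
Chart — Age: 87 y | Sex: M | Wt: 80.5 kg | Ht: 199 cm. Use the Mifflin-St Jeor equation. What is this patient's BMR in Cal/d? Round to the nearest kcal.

1619 Cal/d

Mifflin-St Jeor (male): BMR = 10(80.5) + 6.25(199) − 5(87) + 5 = 805 + 1243.75 − 435 + 5 = 1618.75 kcal/day.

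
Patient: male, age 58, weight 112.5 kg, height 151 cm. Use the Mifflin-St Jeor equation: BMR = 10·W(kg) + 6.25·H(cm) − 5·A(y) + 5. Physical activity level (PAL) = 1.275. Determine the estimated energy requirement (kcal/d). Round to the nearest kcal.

Mifflin-St Jeor (male): BMR = 10(112.5) + 6.25(151) − 5(58) + 5 = 1125 + 943.75 − 290 + 5 = 1783.75 kcal/day.
TEE = BMR × activity factor = 1783.75 × 1.275 = 2274.2813 kcal/day.

2274 kcal/d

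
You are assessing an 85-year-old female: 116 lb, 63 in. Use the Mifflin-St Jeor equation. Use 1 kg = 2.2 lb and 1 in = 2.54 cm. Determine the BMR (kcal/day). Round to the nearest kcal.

Convert to metric: weight = 116 ÷ 2.2 = 52.7273 kg; height = 63 × 2.54 = 160.02 cm.
Mifflin-St Jeor (female): BMR = 10(52.7273) + 6.25(160.02) − 5(85) − 161 = 527.2727 + 1000.125 − 425 − 161 = 941.3977 kcal/day.

941 kcal/day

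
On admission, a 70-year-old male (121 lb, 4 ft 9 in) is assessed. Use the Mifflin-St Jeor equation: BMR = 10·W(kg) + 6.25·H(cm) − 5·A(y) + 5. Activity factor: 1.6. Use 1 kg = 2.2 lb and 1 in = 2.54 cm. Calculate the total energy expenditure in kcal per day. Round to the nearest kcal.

1776 kcal per day

Convert to metric: weight = 121 ÷ 2.2 = 55 kg; height = (4×12 + 9) × 2.54 = 57 × 2.54 = 144.78 cm.
Mifflin-St Jeor (male): BMR = 10(55) + 6.25(144.78) − 5(70) + 5 = 550 + 904.875 − 350 + 5 = 1109.875 kcal/day.
TEE = BMR × activity factor = 1109.875 × 1.6 = 1775.8 kcal/day.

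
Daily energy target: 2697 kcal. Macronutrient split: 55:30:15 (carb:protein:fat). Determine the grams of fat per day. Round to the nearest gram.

45 g/day

Fat energy = 15% × 2697 = 404.55 kcal.
At 9 kcal/g: 404.55 ÷ 9 = 44.95 g.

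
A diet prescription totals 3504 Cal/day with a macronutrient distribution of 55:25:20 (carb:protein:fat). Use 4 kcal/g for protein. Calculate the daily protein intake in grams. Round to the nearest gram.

219 g/day

Protein energy = 25% × 3504 = 876 kcal.
At 4 kcal/g: 876 ÷ 4 = 219 g.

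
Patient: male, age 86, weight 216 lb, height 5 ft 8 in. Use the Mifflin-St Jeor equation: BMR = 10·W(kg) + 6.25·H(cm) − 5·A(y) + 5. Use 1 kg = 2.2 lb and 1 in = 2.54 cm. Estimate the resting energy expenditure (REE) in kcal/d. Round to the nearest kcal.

1636 kcal/d

Convert to metric: weight = 216 ÷ 2.2 = 98.1818 kg; height = (5×12 + 8) × 2.54 = 68 × 2.54 = 172.72 cm.
Mifflin-St Jeor (male): BMR = 10(98.1818) + 6.25(172.72) − 5(86) + 5 = 981.8182 + 1079.5 − 430 + 5 = 1636.3182 kcal/day.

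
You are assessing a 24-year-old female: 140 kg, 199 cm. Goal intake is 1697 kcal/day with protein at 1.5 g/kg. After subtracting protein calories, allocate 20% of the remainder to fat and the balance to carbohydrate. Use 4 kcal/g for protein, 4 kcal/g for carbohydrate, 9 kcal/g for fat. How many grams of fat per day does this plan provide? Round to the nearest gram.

Protein = 1.5 × 140 = 210 g → 210 × 4 = 840 kcal.
Non-protein calories = 1697 − 840 = 857 kcal.
Fat: 20% × 857 = 171.4 kcal; carbohydrate: 685.6 kcal.
Fat: 171.4 kcal ÷ 9 kcal/g = 19.0444 g.

19 g/day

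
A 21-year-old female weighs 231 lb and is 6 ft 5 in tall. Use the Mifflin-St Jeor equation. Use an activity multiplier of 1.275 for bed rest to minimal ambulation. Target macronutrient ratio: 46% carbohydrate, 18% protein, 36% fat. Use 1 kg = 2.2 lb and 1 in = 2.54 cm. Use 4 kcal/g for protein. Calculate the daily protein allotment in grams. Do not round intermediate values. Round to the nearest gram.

115 g/day

Convert to metric: weight = 231 ÷ 2.2 = 105 kg; height = (6×12 + 5) × 2.54 = 77 × 2.54 = 195.58 cm.
Mifflin-St Jeor (female): BMR = 10(105) + 6.25(195.58) − 5(21) − 161 = 1050 + 1222.375 − 105 − 161 = 2006.375 kcal/day.
TEE = 2006.375 × 1.275 = 2558.1281 kcal/day.
Protein energy = 18% × 2558.1281 = 460.4631 kcal.
Protein = 460.4631 ÷ 4 kcal/g = 115.1158 g.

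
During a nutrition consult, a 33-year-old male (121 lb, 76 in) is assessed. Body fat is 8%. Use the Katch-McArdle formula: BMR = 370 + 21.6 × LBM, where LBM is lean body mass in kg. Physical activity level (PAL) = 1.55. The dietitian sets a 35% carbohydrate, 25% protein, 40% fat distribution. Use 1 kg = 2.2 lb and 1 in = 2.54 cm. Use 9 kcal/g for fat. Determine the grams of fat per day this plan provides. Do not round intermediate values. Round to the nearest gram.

Convert to metric: weight = 121 ÷ 2.2 = 55 kg; height = 76 × 2.54 = 193.04 cm.
LBM = 55 × (1 − 0.08) = 50.6 kg. Katch-McArdle: BMR = 370 + 21.6 × 50.6 = 1462.96 kcal/day.
TEE = 1462.96 × 1.55 = 2267.588 kcal/day.
Fat energy = 40% × 2267.588 = 907.0352 kcal.
Fat = 907.0352 ÷ 9 kcal/g = 100.7817 g.

101 g/day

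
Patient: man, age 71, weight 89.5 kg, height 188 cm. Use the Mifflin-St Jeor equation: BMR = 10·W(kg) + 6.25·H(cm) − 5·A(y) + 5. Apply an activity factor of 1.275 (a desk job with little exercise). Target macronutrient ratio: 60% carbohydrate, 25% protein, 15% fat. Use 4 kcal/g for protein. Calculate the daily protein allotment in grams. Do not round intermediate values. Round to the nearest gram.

137 g/day

Mifflin-St Jeor (male): BMR = 10(89.5) + 6.25(188) − 5(71) + 5 = 895 + 1175 − 355 + 5 = 1720 kcal/day.
TEE = 1720 × 1.275 = 2193 kcal/day.
Protein energy = 25% × 2193 = 548.25 kcal.
Protein = 548.25 ÷ 4 kcal/g = 137.0625 g.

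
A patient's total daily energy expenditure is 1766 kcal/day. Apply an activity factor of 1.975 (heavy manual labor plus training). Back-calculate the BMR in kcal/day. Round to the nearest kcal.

BMR = TEE ÷ activity factor = 1766 ÷ 1.975 = 894.1772 kcal/day.

894 kcal/day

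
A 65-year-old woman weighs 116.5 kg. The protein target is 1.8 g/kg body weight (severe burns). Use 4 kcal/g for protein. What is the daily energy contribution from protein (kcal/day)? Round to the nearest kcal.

Protein = 1.8 g/kg × 116.5 kg = 209.7 g/day.
Protein energy = 209.7 g × 4 kcal/g = 838.8 kcal/day.

839 kcal/day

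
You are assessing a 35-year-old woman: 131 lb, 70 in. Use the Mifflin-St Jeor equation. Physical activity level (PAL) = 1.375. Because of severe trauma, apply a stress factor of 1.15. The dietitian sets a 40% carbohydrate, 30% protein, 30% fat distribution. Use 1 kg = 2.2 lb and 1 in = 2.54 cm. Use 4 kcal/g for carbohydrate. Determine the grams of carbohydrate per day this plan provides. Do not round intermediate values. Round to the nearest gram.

Convert to metric: weight = 131 ÷ 2.2 = 59.5455 kg; height = 70 × 2.54 = 177.8 cm.
Mifflin-St Jeor (female): BMR = 10(59.5455) + 6.25(177.8) − 5(35) − 161 = 595.4545 + 1111.25 − 175 − 161 = 1370.7045 kcal/day.
TEE = 1370.7045 × 1.375 = 1884.7188 kcal/day.
With stress factor 1.15: 1884.7188 × 1.15 = 2167.4266 kcal/day.
Carbohydrate energy = 40% × 2167.4266 = 866.9706 kcal.
Carbohydrate = 866.9706 ÷ 4 kcal/g = 216.7427 g.

217 g/day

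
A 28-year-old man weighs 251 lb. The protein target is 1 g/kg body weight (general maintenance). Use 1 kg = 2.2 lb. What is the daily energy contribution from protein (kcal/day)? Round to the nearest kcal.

Weight in kg = 251 ÷ 2.2 = 114.0909 kg.
Protein = 1 g/kg × 114.0909 kg = 114.0909 g/day.
Protein energy = 114.0909 g × 4 kcal/g = 456.3636 kcal/day.

456 kcal/day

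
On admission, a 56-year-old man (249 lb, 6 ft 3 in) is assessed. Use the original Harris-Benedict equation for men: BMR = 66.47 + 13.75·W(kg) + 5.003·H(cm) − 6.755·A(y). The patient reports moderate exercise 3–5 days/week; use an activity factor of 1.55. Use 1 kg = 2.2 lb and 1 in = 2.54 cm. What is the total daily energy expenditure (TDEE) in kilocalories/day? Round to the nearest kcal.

Convert to metric: weight = 249 ÷ 2.2 = 113.1818 kg; height = (6×12 + 3) × 2.54 = 75 × 2.54 = 190.5 cm.
Harris-Benedict: BMR = 66.47 + 13.75(113.1818) + 5.003(190.5) − 6.755(56) = 2197.5115 kcal/day.
TEE = BMR × activity factor = 2197.5115 × 1.55 = 3406.1428 kcal/day.

3406 kilocalories/day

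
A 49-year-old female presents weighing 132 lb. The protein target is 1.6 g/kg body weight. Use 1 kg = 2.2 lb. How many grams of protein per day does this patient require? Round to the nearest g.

Weight in kg = 132 ÷ 2.2 = 60 kg.
Protein = 1.6 g/kg × 60 kg = 96 g/day.

96 g/day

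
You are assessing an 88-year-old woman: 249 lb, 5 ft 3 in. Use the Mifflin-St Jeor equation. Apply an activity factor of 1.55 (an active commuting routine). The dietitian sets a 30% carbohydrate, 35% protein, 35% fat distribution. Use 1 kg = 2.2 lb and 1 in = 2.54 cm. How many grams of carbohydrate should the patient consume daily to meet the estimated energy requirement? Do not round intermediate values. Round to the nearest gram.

Convert to metric: weight = 249 ÷ 2.2 = 113.1818 kg; height = (5×12 + 3) × 2.54 = 63 × 2.54 = 160.02 cm.
Mifflin-St Jeor (female): BMR = 10(113.1818) + 6.25(160.02) − 5(88) − 161 = 1131.8182 + 1000.125 − 440 − 161 = 1530.9432 kcal/day.
TEE = 1530.9432 × 1.55 = 2372.9619 kcal/day.
Carbohydrate energy = 30% × 2372.9619 = 711.8886 kcal.
Carbohydrate = 711.8886 ÷ 4 kcal/g = 177.9721 g.

178 g/day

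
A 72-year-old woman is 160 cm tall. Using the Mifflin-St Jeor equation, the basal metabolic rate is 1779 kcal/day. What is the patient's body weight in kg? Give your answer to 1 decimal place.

130.0 kg

1779 = 10·W + 6.25(160) − 5(72) − 161
10·W = 1779 − 479 = 1300, so W = 130 kg.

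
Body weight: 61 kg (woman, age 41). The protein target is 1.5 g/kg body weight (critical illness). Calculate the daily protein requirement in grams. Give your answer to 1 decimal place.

Protein = 1.5 g/kg × 61 kg = 91.5 g/day.

91.5 g/day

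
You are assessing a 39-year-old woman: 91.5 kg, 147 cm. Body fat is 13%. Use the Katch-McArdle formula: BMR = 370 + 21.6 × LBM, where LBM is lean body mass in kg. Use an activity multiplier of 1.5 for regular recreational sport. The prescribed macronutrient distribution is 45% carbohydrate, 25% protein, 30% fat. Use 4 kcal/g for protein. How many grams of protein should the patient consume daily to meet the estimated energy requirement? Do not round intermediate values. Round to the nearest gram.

196 g/day

LBM = 91.5 × (1 − 0.13) = 79.605 kg. Katch-McArdle: BMR = 370 + 21.6 × 79.605 = 2089.468 kcal/day.
TEE = 2089.468 × 1.5 = 3134.202 kcal/day.
Protein energy = 25% × 3134.202 = 783.5505 kcal.
Protein = 783.5505 ÷ 4 kcal/g = 195.8876 g.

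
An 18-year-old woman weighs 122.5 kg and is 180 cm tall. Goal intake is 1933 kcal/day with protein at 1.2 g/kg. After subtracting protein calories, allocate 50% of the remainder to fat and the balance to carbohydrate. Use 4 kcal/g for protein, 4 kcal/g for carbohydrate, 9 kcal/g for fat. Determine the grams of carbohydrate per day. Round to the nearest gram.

168 g/day

Protein = 1.2 × 122.5 = 147 g → 147 × 4 = 588 kcal.
Non-protein calories = 1933 − 588 = 1345 kcal.
Fat: 50% × 1345 = 672.5 kcal; carbohydrate: 672.5 kcal.
Carbohydrate: 672.5 kcal ÷ 4 kcal/g = 168.125 g.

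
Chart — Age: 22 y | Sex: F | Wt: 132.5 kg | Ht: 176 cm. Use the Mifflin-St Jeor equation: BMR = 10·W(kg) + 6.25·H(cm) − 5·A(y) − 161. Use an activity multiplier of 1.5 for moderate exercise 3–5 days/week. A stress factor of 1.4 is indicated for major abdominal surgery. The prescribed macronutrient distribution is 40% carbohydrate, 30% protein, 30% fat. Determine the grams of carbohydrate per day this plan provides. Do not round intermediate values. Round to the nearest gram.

Mifflin-St Jeor (female): BMR = 10(132.5) + 6.25(176) − 5(22) − 161 = 1325 + 1100 − 110 − 161 = 2154 kcal/day.
TEE = 2154 × 1.5 = 3231 kcal/day.
With stress factor 1.4: 3231 × 1.4 = 4523.4 kcal/day.
Carbohydrate energy = 40% × 4523.4 = 1809.36 kcal.
Carbohydrate = 1809.36 ÷ 4 kcal/g = 452.34 g.

452 g/day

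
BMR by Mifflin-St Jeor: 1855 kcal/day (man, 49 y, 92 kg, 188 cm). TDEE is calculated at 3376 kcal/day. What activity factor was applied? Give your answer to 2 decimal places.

1.82

Activity factor = TEE ÷ BMR = 3376 ÷ 1855 = 1.82.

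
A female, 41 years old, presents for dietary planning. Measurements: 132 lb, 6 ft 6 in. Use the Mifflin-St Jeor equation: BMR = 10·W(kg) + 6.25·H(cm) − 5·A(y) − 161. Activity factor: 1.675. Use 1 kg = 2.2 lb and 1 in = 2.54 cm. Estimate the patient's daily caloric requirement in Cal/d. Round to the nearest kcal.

2466 Cal/d

Convert to metric: weight = 132 ÷ 2.2 = 60 kg; height = (6×12 + 6) × 2.54 = 78 × 2.54 = 198.12 cm.
Mifflin-St Jeor (female): BMR = 10(60) + 6.25(198.12) − 5(41) − 161 = 600 + 1238.25 − 205 − 161 = 1472.25 kcal/day.
TEE = BMR × activity factor = 1472.25 × 1.675 = 2466.0188 kcal/day.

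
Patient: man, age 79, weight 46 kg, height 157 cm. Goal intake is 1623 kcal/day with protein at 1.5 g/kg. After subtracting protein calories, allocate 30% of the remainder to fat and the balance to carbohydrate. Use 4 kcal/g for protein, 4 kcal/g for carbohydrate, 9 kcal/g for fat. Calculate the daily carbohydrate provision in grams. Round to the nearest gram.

Protein = 1.5 × 46 = 69 g → 69 × 4 = 276 kcal.
Non-protein calories = 1623 − 276 = 1347 kcal.
Fat: 30% × 1347 = 404.1 kcal; carbohydrate: 942.9 kcal.
Carbohydrate: 942.9 kcal ÷ 4 kcal/g = 235.725 g.

236 g/day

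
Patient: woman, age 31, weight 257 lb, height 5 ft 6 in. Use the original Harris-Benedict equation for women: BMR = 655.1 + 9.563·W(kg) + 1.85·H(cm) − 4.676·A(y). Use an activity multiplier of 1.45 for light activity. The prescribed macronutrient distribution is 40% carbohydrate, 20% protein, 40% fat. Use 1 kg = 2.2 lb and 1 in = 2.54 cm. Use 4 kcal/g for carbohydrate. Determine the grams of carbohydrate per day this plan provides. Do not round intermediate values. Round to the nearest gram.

281 g/day

Convert to metric: weight = 257 ÷ 2.2 = 116.8182 kg; height = (5×12 + 6) × 2.54 = 66 × 2.54 = 167.64 cm.
Harris-Benedict: BMR = 655.1 + 9.563(116.8182) + 1.85(167.64) − 4.676(31) = 1937.4103 kcal/day.
TEE = 1937.4103 × 1.45 = 2809.2449 kcal/day.
Carbohydrate energy = 40% × 2809.2449 = 1123.698 kcal.
Carbohydrate = 1123.698 ÷ 4 kcal/g = 280.9245 g.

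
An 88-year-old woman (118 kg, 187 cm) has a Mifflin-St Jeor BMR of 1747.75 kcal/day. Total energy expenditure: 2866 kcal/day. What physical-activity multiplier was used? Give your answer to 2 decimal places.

1.64

Activity factor = TEE ÷ BMR = 2866 ÷ 1747.75 = 1.64.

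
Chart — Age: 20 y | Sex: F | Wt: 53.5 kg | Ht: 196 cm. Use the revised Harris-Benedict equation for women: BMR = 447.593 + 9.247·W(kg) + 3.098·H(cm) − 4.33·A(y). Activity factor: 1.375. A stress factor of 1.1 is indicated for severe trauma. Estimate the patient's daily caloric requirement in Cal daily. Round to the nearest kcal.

Harris-Benedict: BMR = 447.593 + 9.247(53.5) + 3.098(196) − 4.33(20) = 1462.9155 kcal/day.
TEE = BMR × activity factor = 1462.9155 × 1.375 = 2011.5088 kcal/day.
Apply stress factor: 2011.5088 × 1.1 = 2212.6597 kcal/day.

2213 Cal daily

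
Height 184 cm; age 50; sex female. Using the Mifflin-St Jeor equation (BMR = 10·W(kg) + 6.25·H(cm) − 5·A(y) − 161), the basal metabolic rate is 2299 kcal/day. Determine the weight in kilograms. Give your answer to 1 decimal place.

156.0 kg

2299 = 10·W + 6.25(184) − 5(50) − 161
10·W = 2299 − 739 = 1560, so W = 156 kg.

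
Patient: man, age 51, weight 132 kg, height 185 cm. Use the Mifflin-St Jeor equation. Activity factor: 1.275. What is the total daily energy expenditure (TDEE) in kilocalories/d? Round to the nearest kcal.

2838 kilocalories/d

Mifflin-St Jeor (male): BMR = 10(132) + 6.25(185) − 5(51) + 5 = 1320 + 1156.25 − 255 + 5 = 2226.25 kcal/day.
TEE = BMR × activity factor = 2226.25 × 1.275 = 2838.4688 kcal/day.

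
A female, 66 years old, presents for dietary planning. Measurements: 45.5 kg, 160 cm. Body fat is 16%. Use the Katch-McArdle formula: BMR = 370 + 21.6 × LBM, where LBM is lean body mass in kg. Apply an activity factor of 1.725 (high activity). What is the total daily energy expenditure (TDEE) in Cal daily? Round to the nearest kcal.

LBM = 45.5 × (1 − 0.16) = 38.22 kg. Katch-McArdle: BMR = 370 + 21.6 × 38.22 = 1195.552 kcal/day.
TEE = BMR × activity factor = 1195.552 × 1.725 = 2062.3272 kcal/day.

2062 Cal daily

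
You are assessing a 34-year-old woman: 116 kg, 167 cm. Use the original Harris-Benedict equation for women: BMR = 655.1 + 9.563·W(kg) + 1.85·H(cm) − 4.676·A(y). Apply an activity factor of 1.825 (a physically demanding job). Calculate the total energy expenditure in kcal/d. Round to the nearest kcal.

Harris-Benedict: BMR = 655.1 + 9.563(116) + 1.85(167) − 4.676(34) = 1914.374 kcal/day.
TEE = BMR × activity factor = 1914.374 × 1.825 = 3493.7326 kcal/day.

3494 kcal/d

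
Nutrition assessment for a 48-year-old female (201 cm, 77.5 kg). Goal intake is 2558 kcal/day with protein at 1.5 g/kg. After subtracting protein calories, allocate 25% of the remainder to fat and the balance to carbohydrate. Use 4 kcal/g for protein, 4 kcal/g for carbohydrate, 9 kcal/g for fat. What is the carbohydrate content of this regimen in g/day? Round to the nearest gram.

Protein = 1.5 × 77.5 = 116.25 g → 116.25 × 4 = 465 kcal.
Non-protein calories = 2558 − 465 = 2093 kcal.
Fat: 25% × 2093 = 523.25 kcal; carbohydrate: 1569.75 kcal.
Carbohydrate: 1569.75 kcal ÷ 4 kcal/g = 392.4375 g.

392 g/day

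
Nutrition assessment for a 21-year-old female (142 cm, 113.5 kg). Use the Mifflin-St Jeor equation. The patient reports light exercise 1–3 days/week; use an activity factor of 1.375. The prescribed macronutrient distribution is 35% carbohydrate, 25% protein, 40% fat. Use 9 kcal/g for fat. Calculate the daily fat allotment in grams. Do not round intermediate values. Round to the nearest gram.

Mifflin-St Jeor (female): BMR = 10(113.5) + 6.25(142) − 5(21) − 161 = 1135 + 887.5 − 105 − 161 = 1756.5 kcal/day.
TEE = 1756.5 × 1.375 = 2415.1875 kcal/day.
Fat energy = 40% × 2415.1875 = 966.075 kcal.
Fat = 966.075 ÷ 9 kcal/g = 107.3417 g.

107 g/day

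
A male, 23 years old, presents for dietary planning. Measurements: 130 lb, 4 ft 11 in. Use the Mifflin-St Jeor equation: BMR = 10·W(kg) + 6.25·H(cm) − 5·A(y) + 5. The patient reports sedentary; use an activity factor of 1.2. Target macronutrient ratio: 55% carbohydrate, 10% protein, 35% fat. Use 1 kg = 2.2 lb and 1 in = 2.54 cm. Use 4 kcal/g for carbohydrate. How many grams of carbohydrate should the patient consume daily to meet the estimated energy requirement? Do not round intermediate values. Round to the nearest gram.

234 g/day

Convert to metric: weight = 130 ÷ 2.2 = 59.0909 kg; height = (4×12 + 11) × 2.54 = 59 × 2.54 = 149.86 cm.
Mifflin-St Jeor (male): BMR = 10(59.0909) + 6.25(149.86) − 5(23) + 5 = 590.9091 + 936.625 − 115 + 5 = 1417.5341 kcal/day.
TEE = 1417.5341 × 1.2 = 1701.0409 kcal/day.
Carbohydrate energy = 55% × 1701.0409 = 935.5725 kcal.
Carbohydrate = 935.5725 ÷ 4 kcal/g = 233.8931 g.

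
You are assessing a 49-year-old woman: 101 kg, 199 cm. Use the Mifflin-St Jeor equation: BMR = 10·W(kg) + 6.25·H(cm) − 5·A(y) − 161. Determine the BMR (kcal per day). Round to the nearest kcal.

Mifflin-St Jeor (female): BMR = 10(101) + 6.25(199) − 5(49) − 161 = 1010 + 1243.75 − 245 − 161 = 1847.75 kcal/day.

1848 kcal per day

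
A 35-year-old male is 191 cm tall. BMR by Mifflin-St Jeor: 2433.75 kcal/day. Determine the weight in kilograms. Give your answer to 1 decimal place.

2433.75 = 10·W + 6.25(191) − 5(35) + 5
10·W = 2433.75 − 1023.75 = 1410, so W = 141 kg.

141.0 kg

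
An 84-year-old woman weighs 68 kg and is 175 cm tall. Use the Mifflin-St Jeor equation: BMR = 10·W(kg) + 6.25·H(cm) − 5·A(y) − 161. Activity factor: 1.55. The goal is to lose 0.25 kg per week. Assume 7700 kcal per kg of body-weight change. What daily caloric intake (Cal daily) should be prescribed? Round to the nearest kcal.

1574 Cal daily

Mifflin-St Jeor (female): BMR = 10(68) + 6.25(175) − 5(84) − 161 = 680 + 1093.75 − 420 − 161 = 1192.75 kcal/day.
TEE = 1192.75 × 1.55 = 1848.7625 kcal/day.
Required daily deficit = 0.25 × 7700 ÷ 7 = 275 kcal/day.
Target intake = 1848.7625 − 275 = 1573.7625 kcal/day.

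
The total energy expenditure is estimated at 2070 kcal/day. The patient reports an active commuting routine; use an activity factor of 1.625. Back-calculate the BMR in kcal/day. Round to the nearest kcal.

BMR = TEE ÷ activity factor = 2070 ÷ 1.625 = 1273.8462 kcal/day.

1274 kcal/day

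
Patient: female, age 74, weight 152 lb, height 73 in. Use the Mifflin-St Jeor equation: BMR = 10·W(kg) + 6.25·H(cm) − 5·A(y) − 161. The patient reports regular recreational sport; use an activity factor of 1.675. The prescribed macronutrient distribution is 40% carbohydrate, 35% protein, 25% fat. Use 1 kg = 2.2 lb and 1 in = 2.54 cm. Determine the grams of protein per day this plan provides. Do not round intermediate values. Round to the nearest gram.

193 g/day

Convert to metric: weight = 152 ÷ 2.2 = 69.0909 kg; height = 73 × 2.54 = 185.42 cm.
Mifflin-St Jeor (female): BMR = 10(69.0909) + 6.25(185.42) − 5(74) − 161 = 690.9091 + 1158.875 − 370 − 161 = 1318.7841 kcal/day.
TEE = 1318.7841 × 1.675 = 2208.9634 kcal/day.
Protein energy = 35% × 2208.9634 = 773.1372 kcal.
Protein = 773.1372 ÷ 4 kcal/g = 193.2843 g.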